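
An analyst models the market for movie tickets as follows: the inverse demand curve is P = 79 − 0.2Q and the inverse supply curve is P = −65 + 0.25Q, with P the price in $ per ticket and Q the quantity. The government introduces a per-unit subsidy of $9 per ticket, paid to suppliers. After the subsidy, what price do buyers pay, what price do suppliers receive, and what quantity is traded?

Buyers pay $11; suppliers receive $20; quantity = 340.

Rewrite in direct form: Qd = 395 − 5P and Qs = 4P + 260.
Before the subsidy: set 395 − 5P = 4P + 260 → P* = $15, Q* = 320.
With a per-unit subsidy paid to suppliers, each receives P + 9 per unit sold, so supply becomes Qs = 4(P + 9) + 260.
Solving gives Q = 340 with buyers paying $11 and suppliers receiving $20 (the $9 wedge).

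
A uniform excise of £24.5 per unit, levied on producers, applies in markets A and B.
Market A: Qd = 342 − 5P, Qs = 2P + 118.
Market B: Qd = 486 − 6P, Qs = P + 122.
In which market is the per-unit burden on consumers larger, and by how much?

Market A: pre-tax P* = £32, Q* = 182; post-tax Q = 147; per-unit burden on consumers = £7.
Market B: pre-tax P* = £52, Q* = 174; post-tax Q = 153; per-unit burden on consumers = £3.5.
Difference: £7 vs £3.5 → market A is larger by £3.5.

Market A, by £3.5.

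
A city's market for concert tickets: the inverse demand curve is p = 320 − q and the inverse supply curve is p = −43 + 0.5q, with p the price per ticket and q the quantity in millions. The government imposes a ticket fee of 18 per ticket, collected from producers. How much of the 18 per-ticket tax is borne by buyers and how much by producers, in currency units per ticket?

Buyers bear 12 per ticket; producers bear 6 per ticket.

Rewrite in direct form: qd = 320 − p and qs = 2p + 86.
Without the tax, 320 − p = 2p + 86 gives 3p = 234, so p* = 78 and q* = 242.
With the tax collected from producers, supply shifts: qs = 2(p − 18) + 86.
New equilibrium: buyers pay 90, producers receive 72, q = 230. (Wedge: pb − ps = 18.)
Burden on buyers: 12; on producers: 6. (They sum to 18.)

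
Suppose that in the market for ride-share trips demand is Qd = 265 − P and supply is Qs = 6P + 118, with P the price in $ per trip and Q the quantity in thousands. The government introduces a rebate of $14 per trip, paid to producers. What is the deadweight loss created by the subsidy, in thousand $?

Deadweight loss = $84 thousand.

Without the subsidy, 265 − P = 6P + 118 gives 7P = 147, so P* = $21 and Q* = 244.
With a per-unit subsidy paid to producers, each receives P + 14 per unit sold, so supply becomes Qs = 6(P + 14) + 118.
New equilibrium: buyers pay $9, producers receive $23, Q = 256. (Wedge: Pb − Ps = −14.)
Quantity rises by |ΔQ| = |244 − 256| = 12.
DWL = ½ · t · |ΔQ| = ½ · 14 · 12 = $84.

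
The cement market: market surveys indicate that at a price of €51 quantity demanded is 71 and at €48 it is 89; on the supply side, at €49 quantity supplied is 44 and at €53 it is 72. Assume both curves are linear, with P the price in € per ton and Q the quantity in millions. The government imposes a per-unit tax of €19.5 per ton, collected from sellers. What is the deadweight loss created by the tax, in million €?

Demand slope: (89 − 71)/(48 − 51) = -6, so Qd = 377 − 6P.
Supply slope: (72 − 44)/(53 − 49) = 7, so Qs = 7P − 299.
Without the tax, 377 − 6P = 7P − 299 gives 13P = 676, so P* = €52 and Q* = 65.
With the tax collected from sellers, supply shifts: Qs = 7(P − 19.5) − 299.
New equilibrium: buyers pay €62.5, sellers receive €43, Q = 2. (Wedge: Pb − Ps = 19.5.)
Quantity falls by |ΔQ| = |65 − 2| = 63.
DWL = ½ · t · |ΔQ| = ½ · 19.5 · 63 = €614.25.

Deadweight loss = €614.25 million.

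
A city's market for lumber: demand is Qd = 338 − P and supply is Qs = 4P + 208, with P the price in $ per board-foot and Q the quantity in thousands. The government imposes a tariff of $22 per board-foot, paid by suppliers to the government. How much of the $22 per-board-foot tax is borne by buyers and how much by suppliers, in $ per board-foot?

Without the tax, 338 − P = 4P + 208 gives 5P = 130, so P* = $26 and Q* = 312.
With the tax collected from suppliers, supply shifts: Qs = 4(P − 22) + 208.
New equilibrium: buyers pay $43.6, suppliers receive $21.6, Q = 294.4. (Wedge: Pb − Ps = 22.)
Burden on buyers: $17.6; on suppliers: $4.4. (They sum to $22.)
The less price-elastic side of the market bears the larger share of a per-unit tax.

Buyers bear $17.6 per board-foot; suppliers bear $4.4 per board-foot.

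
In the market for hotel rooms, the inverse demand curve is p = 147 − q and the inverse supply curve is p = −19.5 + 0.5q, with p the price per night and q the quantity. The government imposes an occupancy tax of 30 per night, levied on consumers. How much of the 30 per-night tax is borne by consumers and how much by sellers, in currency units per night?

Consumers bear 20 per night; sellers bear 10 per night.

Rewrite in direct form: qd = 147 − p and qs = 2p + 39.
Without the tax, 147 − p = 2p + 39 gives 3p = 108, so p* = 36 and q* = 111.
With the tax collected from consumers, demand (in seller-price terms) shifts: qd = 147 − (p + 30).
Solving gives q = 91 with consumers paying 56 and sellers receiving 26 (the 30 wedge).
Burden on consumers: 20; on sellers: 10. (They sum to 30.)
The less price-elastic side of the market bears the larger share of a per-unit tax.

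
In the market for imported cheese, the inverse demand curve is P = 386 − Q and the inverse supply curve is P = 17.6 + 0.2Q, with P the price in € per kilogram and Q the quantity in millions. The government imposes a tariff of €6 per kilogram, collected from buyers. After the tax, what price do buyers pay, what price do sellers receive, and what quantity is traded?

Buyers pay €84; sellers receive €78; quantity = 302.

Rewrite in direct form: Qd = 386 − P and Qs = 5P − 88.
Without the tax, 386 − P = 5P − 88 gives 6P = 474, so P* = €79 and Q* = 307.
With the tax collected from buyers, demand (in seller-price terms) shifts: Qd = 386 − (P + 6).
Solving gives Q = 302 with buyers paying €84 and sellers receiving €78 (the €6 wedge).
The less price-elastic side of the market bears the larger share of a per-unit tax.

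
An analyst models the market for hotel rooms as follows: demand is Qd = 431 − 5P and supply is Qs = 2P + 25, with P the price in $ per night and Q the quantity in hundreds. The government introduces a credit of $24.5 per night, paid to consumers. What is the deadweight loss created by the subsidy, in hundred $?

Deadweight loss = $428.75 hundred.

Before the subsidy: set 431 − 5P = 2P + 25 → P* = $58, Q* = 141.
With a per-unit subsidy paid to consumers, each effectively pays P − 24.5, so demand becomes Qd = 431 − 5(P − 24.5).
New equilibrium: consumers pay $51, sellers receive $75.5, Q = 176. (Wedge: Pb − Ps = −24.5.)
Quantity rises by |ΔQ| = |141 − 176| = 35.
DWL = ½ · t · |ΔQ| = ½ · 24.5 · 35 = $428.75.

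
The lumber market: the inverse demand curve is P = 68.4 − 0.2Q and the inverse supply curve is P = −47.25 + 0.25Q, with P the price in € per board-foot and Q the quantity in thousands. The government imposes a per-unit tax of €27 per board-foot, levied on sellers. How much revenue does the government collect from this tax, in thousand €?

Rewrite in direct form: Qd = 342 − 5P and Qs = 4P + 189.
Without the tax, 342 − 5P = 4P + 189 gives 9P = 153, so P* = €17 and Q* = 257.
With the tax collected from sellers, supply shifts: Qs = 4(P − 27) + 189.
Solving gives Q = 197 with consumers paying €29 and sellers receiving €2 (the €27 wedge).
Revenue = t · Q = 27 · 197 = €5319.

Tax revenue = €5319 thousand.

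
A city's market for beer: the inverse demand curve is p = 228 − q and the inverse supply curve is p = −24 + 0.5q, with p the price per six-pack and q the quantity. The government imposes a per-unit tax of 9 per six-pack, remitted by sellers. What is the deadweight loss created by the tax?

Deadweight loss = 27.

Inverting to q(p) form: qd = 228 − p; qs = 2p + 48.
Without the tax, 228 − p = 2p + 48 gives 3p = 180, so p* = 60 and q* = 168.
With the tax collected from sellers, supply shifts: qs = 2(p − 9) + 48.
Solving gives q = 162 with consumers paying 66 and sellers receiving 57 (the 9 wedge).
Quantity falls by |ΔQ| = |168 − 162| = 6.
DWL = ½ · t · |ΔQ| = ½ · 9 · 6 = 27.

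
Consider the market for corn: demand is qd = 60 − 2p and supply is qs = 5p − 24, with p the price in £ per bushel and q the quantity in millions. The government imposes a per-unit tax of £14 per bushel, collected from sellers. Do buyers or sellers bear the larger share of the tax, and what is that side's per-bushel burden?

Buyers bear the larger share: £10 per bushel.

Without the tax, 60 − 2p = 5p − 24 gives 7p = 84, so p* = £12 and q* = 36.
With the tax collected from sellers, supply shifts: qs = 5(p − 14) − 24.
Solving gives q = 16 with buyers paying £22 and sellers receiving £8 (the £14 wedge).
Per-bushel burden: buyers £10, sellers £4.
Buyers take the larger share because demand is less price-elastic here (demand slope 2 vs supply slope 5).
The less price-elastic side of the market bears the larger share of a per-unit tax.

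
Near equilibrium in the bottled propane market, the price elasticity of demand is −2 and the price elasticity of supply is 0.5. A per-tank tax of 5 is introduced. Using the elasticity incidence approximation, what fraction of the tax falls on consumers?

Incidence ratio: consumers' share ≈ εs / (εs + |εd|) = 0.5 / (0.5 + 2) = 0.2.
Supply is the less elastic side, so consumers bear the smaller share.

Consumers' share ≈ 0.2.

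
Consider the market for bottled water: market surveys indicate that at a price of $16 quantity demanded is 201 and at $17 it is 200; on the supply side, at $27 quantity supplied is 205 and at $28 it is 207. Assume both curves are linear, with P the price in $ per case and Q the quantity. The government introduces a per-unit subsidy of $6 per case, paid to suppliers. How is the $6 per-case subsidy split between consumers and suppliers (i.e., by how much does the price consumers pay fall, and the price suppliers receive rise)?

Demand slope: (200 − 201)/(17 − 16) = -1, so Qd = 217 − P.
Supply slope: (207 − 205)/(28 − 27) = 2, so Qs = 2P + 151.
Without the subsidy, 217 − P = 2P + 151 gives 3P = 66, so P* = $22 and Q* = 195.
With a per-unit subsidy paid to suppliers, each receives P + 6 per unit sold, so supply becomes Qs = 2(P + 6) + 151.
New equilibrium: consumers pay $18, suppliers receive $24, Q = 199. (Wedge: Pb − Ps = −6.)
Gain to consumers: $4; to suppliers: $2. (They sum to $6.)

Consumers gain $4 per case; suppliers gain $2 per case.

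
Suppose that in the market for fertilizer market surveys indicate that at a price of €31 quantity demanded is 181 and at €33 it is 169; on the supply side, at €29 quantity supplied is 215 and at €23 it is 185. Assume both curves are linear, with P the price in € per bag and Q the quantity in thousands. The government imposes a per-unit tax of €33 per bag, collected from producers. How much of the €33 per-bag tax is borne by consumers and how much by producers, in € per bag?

Consumers bear €15 per bag; producers bear €18 per bag.

Demand slope: (169 − 181)/(33 − 31) = -6, so Qd = 367 − 6P.
Supply slope: (185 − 215)/(23 − 29) = 5, so Qs = 5P + 70.
Without the tax, 367 − 6P = 5P + 70 gives 11P = 297, so P* = €27 and Q* = 205.
With the tax collected from producers, supply shifts: Qs = 5(P − 33) + 70.
New equilibrium: consumers pay €42, producers receive €9, Q = 115. (Wedge: Pb − Ps = 33.)
Burden on consumers: €15; on producers: €18. (They sum to €33.)
The less price-elastic side of the market bears the larger share of a per-unit tax.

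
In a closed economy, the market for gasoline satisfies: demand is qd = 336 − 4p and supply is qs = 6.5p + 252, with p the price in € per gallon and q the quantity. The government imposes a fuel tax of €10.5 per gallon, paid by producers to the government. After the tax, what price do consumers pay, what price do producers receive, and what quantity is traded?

Consumers pay €14.5; producers receive €4; quantity = 278.

Without the tax, 336 − 4p = 6.5p + 252 gives 10.5p = 84, so p* = €8 and q* = 304.
With the tax collected from producers, supply shifts: qs = 6.5(p − 10.5) + 252.
New equilibrium: consumers pay €14.5, producers receive €4, q = 278. (Wedge: pb − ps = 10.5.)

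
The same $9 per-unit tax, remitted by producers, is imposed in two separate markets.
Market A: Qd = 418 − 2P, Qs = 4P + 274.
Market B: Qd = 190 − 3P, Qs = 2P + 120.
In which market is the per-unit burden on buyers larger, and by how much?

Market A: pre-tax P* = $24, Q* = 370; post-tax Q = 358; per-unit burden on buyers = $6.
Market B: pre-tax P* = $14, Q* = 148; post-tax Q = 137.2; per-unit burden on buyers = $3.6.
Difference: $6 vs $3.6 → market A is larger by $2.4.

Market A, by $2.4.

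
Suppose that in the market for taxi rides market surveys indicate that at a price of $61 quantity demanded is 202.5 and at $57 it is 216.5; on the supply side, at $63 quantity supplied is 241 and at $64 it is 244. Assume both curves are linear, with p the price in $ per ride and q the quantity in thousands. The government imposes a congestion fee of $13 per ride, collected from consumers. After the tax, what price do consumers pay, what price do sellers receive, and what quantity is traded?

Consumers pay $62; sellers receive $49; quantity = 199.

Demand slope: (216.5 − 202.5)/(57 − 61) = -3.5, so qd = 416 − 3.5p.
Supply slope: (244 − 241)/(64 − 63) = 3, so qs = 3p + 52.
Before the tax: set 416 − 3.5p = 3p + 52 → p* = $56, q* = 220.
With the tax collected from consumers, demand (in seller-price terms) shifts: qd = 416 − 3.5(p + 13).
New equilibrium: consumers pay $62, sellers receive $49, q = 199. (Wedge: pb − ps = 13.)
The less price-elastic side of the market bears the larger share of a per-unit tax.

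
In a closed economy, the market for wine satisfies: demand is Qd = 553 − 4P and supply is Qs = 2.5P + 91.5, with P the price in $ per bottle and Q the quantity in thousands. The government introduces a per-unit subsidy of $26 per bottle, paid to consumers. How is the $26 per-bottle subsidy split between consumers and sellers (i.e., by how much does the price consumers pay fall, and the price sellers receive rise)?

Consumers gain $10 per bottle; sellers gain $16 per bottle.

Without the subsidy, 553 − 4P = 2.5P + 91.5 gives 6.5P = 461.5, so P* = $71 and Q* = 269.
With a per-unit subsidy paid to consumers, each effectively pays P − 26, so demand becomes Qd = 553 − 4(P − 26).
Solving gives Q = 309 with consumers paying $61 and sellers receiving $87 (the $26 wedge).
Gain to consumers: $10; to sellers: $16. (They sum to $26.)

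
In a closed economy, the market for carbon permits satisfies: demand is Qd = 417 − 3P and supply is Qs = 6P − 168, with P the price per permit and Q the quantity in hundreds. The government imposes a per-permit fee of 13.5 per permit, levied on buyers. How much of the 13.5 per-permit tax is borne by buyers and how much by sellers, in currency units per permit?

Before the tax: set 417 − 3P = 6P − 168 → P* = 65, Q* = 222.
With the tax collected from buyers, demand (in seller-price terms) shifts: Qd = 417 − 3(P + 13.5).
New equilibrium: buyers pay 74, sellers receive 60.5, Q = 195. (Wedge: Pb − Ps = 13.5.)
Burden on buyers: 9; on sellers: 4.5. (They sum to 13.5.)

Buyers bear 9 per permit; sellers bear 4.5 per permit.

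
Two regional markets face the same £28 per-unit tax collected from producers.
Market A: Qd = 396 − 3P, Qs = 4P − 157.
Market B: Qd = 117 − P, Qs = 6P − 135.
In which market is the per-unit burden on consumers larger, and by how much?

Market B, by £8.

Market A: pre-tax P* = £79, Q* = 159; post-tax Q = 111; per-unit burden on consumers = £16.
Market B: pre-tax P* = £36, Q* = 81; post-tax Q = 57; per-unit burden on consumers = £24.
Difference: £16 vs £24 → market B is larger by £8.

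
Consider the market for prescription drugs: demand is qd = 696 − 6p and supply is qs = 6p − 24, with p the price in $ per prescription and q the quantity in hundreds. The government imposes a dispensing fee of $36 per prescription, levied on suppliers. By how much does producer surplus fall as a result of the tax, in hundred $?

Before the tax: set 696 − 6p = 6p − 24 → p* = $60, q* = 336.
With the tax collected from suppliers, supply shifts: qs = 6(p − 36) − 24.
New equilibrium: consumers pay $78, suppliers receive $42, q = 228. (Wedge: pb − ps = 36.)
ΔPS is the trapezoid between Q = 228 and Q = 336 of height $18: ½ · (336 + 228) · 18 = $5076.

Producer surplus falls by $5076 hundred.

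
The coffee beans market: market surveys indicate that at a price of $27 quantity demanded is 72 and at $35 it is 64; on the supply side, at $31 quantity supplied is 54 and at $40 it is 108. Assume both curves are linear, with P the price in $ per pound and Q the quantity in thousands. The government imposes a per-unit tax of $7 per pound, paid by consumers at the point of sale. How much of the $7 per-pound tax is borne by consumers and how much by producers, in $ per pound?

Demand slope: (64 − 72)/(35 − 27) = -1, so Qd = 99 − P.
Supply slope: (108 − 54)/(40 − 31) = 6, so Qs = 6P − 132.
Before the tax: set 99 − P = 6P − 132 → P* = $33, Q* = 66.
With the tax collected from consumers, demand (in seller-price terms) shifts: Qd = 99 − (P + 7).
Solving gives Q = 60 with consumers paying $39 and producers receiving $32 (the $7 wedge).
Burden on consumers: $6; on producers: $1. (They sum to $7.)
The less price-elastic side of the market bears the larger share of a per-unit tax.

Consumers bear $6 per pound; producers bear $1 per pound.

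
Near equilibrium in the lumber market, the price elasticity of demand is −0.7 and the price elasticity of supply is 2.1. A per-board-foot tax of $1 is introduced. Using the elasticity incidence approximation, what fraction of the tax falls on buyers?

Incidence ratio: buyers' share ≈ εs / (εs + |εd|) = 2.1 / (2.1 + 0.7) = 0.75.
Supply is the more elastic side, so buyers bear the larger share.

Buyers' share ≈ 0.75.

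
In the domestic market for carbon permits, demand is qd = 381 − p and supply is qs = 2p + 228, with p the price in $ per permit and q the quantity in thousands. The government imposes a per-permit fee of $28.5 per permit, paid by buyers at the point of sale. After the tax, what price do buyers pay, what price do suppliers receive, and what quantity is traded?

Buyers pay $70; suppliers receive $41.5; quantity = 311.

Before the tax: set 381 − p = 2p + 228 → p* = $51, q* = 330.
With the tax collected from buyers, demand (in seller-price terms) shifts: qd = 381 − (p + 28.5).
Solving gives q = 311 with buyers paying $70 and suppliers receiving $41.5 (the $28.5 wedge).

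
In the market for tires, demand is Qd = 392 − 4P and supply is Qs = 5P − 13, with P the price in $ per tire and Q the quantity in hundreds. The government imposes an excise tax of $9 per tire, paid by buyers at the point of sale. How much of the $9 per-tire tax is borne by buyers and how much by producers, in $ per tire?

Without the tax, 392 − 4P = 5P − 13 gives 9P = 405, so P* = $45 and Q* = 212.
With the tax collected from buyers, demand (in seller-price terms) shifts: Qd = 392 − 4(P + 9).
New equilibrium: buyers pay $50, producers receive $41, Q = 192. (Wedge: Pb − Ps = 9.)
Burden on buyers: $5; on producers: $4. (They sum to $9.)
The less price-elastic side of the market bears the larger share of a per-unit tax.

Buyers bear $5 per tire; producers bear $4 per tire.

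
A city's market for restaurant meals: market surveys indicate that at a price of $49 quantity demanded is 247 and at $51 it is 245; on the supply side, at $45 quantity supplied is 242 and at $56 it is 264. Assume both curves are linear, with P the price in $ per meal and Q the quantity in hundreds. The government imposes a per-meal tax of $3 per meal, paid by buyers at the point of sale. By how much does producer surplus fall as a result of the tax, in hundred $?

Producer surplus falls by $247 hundred.

Demand slope: (245 − 247)/(51 − 49) = -1, so Qd = 296 − P.
Supply slope: (264 − 242)/(56 − 45) = 2, so Qs = 2P + 152.
Before the tax: set 296 − P = 2P + 152 → P* = $48, Q* = 248.
With the tax collected from buyers, demand (in seller-price terms) shifts: Qd = 296 − (P + 3).
New equilibrium: buyers pay $50, producers receive $47, Q = 246. (Wedge: Pb − Ps = 3.)
ΔPS is the trapezoid between Q = 246 and Q = 248 of height $1: ½ · (248 + 246) · 1 = $247.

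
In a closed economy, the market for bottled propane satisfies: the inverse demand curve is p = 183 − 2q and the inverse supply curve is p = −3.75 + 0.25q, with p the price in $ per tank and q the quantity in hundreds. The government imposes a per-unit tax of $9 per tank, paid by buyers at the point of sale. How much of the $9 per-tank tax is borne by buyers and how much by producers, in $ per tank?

Buyers bear $8 per tank; producers bear $1 per tank.

Inverting to q(p) form: qd = 91.5 − 0.5p; qs = 4p + 15.
Before the tax: set 91.5 − 0.5p = 4p + 15 → p* = $17, q* = 83.
With the tax collected from buyers, demand (in seller-price terms) shifts: qd = 91.5 − 0.5(p + 9).
New equilibrium: buyers pay $25, producers receive $16, q = 79. (Wedge: pb − ps = 9.)
Burden on buyers: $8; on producers: $1. (They sum to $9.)
The less price-elastic side of the market bears the larger share of a per-unit tax.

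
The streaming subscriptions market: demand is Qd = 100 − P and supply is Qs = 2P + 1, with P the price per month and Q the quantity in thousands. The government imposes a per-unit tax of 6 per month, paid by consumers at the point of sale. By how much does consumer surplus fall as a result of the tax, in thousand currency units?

Before the tax: set 100 − P = 2P + 1 → P* = 33, Q* = 67.
With the tax collected from consumers, demand (in seller-price terms) shifts: Qd = 100 − (P + 6).
New equilibrium: consumers pay 37, sellers receive 31, Q = 63. (Wedge: Pb − Ps = 6.)
ΔCS is the trapezoid between Q = 63 and Q = 67 of height 4: ½ · (67 + 63) · 4 = 260.

Consumer surplus falls by 260 thousand.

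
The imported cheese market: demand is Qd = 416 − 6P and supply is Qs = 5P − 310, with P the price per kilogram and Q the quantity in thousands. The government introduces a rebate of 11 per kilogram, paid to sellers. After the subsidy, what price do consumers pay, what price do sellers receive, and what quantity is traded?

Consumers pay 61; sellers receive 72; quantity = 50.

Without the subsidy, 416 − 6P = 5P − 310 gives 11P = 726, so P* = 66 and Q* = 20.
With a per-unit subsidy paid to sellers, each receives P + 11 per unit sold, so supply becomes Qs = 5(P + 11) − 310.
Solving gives Q = 50 with consumers paying 61 and sellers receiving 72 (the 11 wedge).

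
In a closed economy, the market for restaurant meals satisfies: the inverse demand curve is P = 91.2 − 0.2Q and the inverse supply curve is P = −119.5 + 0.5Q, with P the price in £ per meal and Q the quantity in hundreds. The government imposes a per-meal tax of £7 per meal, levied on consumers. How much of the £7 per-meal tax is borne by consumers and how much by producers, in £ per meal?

Consumers bear £2 per meal; producers bear £5 per meal.

Inverting to Q(P) form: Qd = 456 − 5P; Qs = 2P + 239.
Before the tax: set 456 − 5P = 2P + 239 → P* = £31, Q* = 301.
With the tax collected from consumers, demand (in seller-price terms) shifts: Qd = 456 − 5(P + 7).
Solving gives Q = 291 with consumers paying £33 and producers receiving £26 (the £7 wedge).
Burden on consumers: £2; on producers: £5. (They sum to £7.)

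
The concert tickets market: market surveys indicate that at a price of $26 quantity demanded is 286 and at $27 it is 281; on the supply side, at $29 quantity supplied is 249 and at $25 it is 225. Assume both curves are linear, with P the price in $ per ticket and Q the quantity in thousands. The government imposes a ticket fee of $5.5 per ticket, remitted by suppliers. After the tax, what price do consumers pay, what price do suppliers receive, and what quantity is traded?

Consumers pay $34; suppliers receive $28.5; quantity = 246.

Demand slope: (281 − 286)/(27 − 26) = -5, so Qd = 416 − 5P.
Supply slope: (225 − 249)/(25 − 29) = 6, so Qs = 6P + 75.
Before the tax: set 416 − 5P = 6P + 75 → P* = $31, Q* = 261.
With the tax collected from suppliers, supply shifts: Qs = 6(P − 5.5) + 75.
Solving gives Q = 246 with consumers paying $34 and suppliers receiving $28.5 (the $5.5 wedge).
The less price-elastic side of the market bears the larger share of a per-unit tax.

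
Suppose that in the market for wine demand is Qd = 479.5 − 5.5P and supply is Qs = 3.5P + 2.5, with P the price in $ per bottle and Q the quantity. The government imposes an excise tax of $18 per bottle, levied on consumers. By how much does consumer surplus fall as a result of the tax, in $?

Without the tax, 479.5 − 5.5P = 3.5P + 2.5 gives 9P = 477, so P* = $53 and Q* = 188.
With the tax collected from consumers, demand (in seller-price terms) shifts: Qd = 479.5 − 5.5(P + 18).
Solving gives Q = 149.5 with consumers paying $60 and sellers receiving $42 (the $18 wedge).
ΔCS is the trapezoid between Q = 149.5 and Q = 188 of height $7: ½ · (188 + 149.5) · 7 = $1181.25.

Consumer surplus falls by $1181.25.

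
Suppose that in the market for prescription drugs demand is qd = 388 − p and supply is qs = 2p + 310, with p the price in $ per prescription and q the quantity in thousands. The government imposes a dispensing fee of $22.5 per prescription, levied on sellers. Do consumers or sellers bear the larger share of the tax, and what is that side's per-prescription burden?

Before the tax: set 388 − p = 2p + 310 → p* = $26, q* = 362.
With the tax collected from sellers, supply shifts: qs = 2(p − 22.5) + 310.
Solving gives q = 347 with consumers paying $41 and sellers receiving $18.5 (the $22.5 wedge).
Per-prescription burden: consumers $15, sellers $7.5.
Consumers take the larger share because demand is less price-elastic here (demand slope 1 vs supply slope 2).
The less price-elastic side of the market bears the larger share of a per-unit tax.

Consumers bear the larger share: $15 per prescription.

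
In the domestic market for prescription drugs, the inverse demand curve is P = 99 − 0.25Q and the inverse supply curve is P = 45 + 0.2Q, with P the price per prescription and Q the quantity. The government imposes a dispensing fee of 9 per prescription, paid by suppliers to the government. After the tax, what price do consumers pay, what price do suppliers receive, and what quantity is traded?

Consumers pay 74; suppliers receive 65; quantity = 100.

Rewrite in direct form: Qd = 396 − 4P and Qs = 5P − 225.
Without the tax, 396 − 4P = 5P − 225 gives 9P = 621, so P* = 69 and Q* = 120.
With the tax collected from suppliers, supply shifts: Qs = 5(P − 9) − 225.
New equilibrium: consumers pay 74, suppliers receive 65, Q = 100. (Wedge: Pb − Ps = 9.)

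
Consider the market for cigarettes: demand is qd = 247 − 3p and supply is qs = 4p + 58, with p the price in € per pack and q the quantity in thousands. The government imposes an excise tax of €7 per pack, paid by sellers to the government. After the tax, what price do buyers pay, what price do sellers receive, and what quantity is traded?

Buyers pay €31; sellers receive €24; quantity = 154.

Before the tax: set 247 − 3p = 4p + 58 → p* = €27, q* = 166.
With the tax collected from sellers, supply shifts: qs = 4(p − 7) + 58.
New equilibrium: buyers pay €31, sellers receive €24, q = 154. (Wedge: pb − ps = 7.)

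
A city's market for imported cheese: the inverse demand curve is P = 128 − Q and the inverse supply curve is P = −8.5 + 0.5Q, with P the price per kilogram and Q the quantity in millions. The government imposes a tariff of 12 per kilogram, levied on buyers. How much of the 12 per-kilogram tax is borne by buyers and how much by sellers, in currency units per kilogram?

Buyers bear 8 per kilogram; sellers bear 4 per kilogram.

Rewrite in direct form: Qd = 128 − P and Qs = 2P + 17.
Without the tax, 128 − P = 2P + 17 gives 3P = 111, so P* = 37 and Q* = 91.
With the tax collected from buyers, demand (in seller-price terms) shifts: Qd = 128 − (P + 12).
New equilibrium: buyers pay 45, sellers receive 33, Q = 83. (Wedge: Pb − Ps = 12.)
Burden on buyers: 8; on sellers: 4. (They sum to 12.)
The less price-elastic side of the market bears the larger share of a per-unit tax.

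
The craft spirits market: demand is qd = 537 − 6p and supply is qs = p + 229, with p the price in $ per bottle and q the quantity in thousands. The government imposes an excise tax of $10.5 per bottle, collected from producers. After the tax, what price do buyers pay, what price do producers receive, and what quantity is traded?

Buyers pay $45.5; producers receive $35; quantity = 264.

Before the tax: set 537 − 6p = p + 229 → p* = $44, q* = 273.
With the tax collected from producers, supply shifts: qs = (p − 10.5) + 229.
Solving gives q = 264 with buyers paying $45.5 and producers receiving $35 (the $10.5 wedge).
The less price-elastic side of the market bears the larger share of a per-unit tax.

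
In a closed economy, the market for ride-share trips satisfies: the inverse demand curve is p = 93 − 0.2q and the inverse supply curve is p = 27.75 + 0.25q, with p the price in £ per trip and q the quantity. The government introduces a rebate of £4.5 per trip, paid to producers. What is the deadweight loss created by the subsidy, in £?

Deadweight loss = £22.5.

Rewrite in direct form: qd = 465 − 5p and qs = 4p − 111.
Without the subsidy, 465 − 5p = 4p − 111 gives 9p = 576, so p* = £64 and q* = 145.
With a per-unit subsidy paid to producers, each receives p + 4.5 per unit sold, so supply becomes qs = 4(p + 4.5) − 111.
New equilibrium: consumers pay £62, producers receive £66.5, q = 155. (Wedge: pb − ps = −4.5.)
Quantity rises by |ΔQ| = |145 − 155| = 10.
DWL = ½ · t · |ΔQ| = ½ · 4.5 · 10 = £22.5.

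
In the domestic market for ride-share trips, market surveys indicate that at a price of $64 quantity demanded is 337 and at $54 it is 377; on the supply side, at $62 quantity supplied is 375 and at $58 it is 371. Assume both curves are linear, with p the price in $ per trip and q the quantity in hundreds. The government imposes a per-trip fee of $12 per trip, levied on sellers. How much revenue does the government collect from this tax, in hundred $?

Tax revenue = $4312.8 hundred.

Demand slope: (377 − 337)/(54 − 64) = -4, so qd = 593 − 4p.
Supply slope: (371 − 375)/(58 − 62) = 1, so qs = p + 313.
Before the tax: set 593 − 4p = p + 313 → p* = $56, q* = 369.
With the tax collected from sellers, supply shifts: qs = (p − 12) + 313.
Solving gives q = 359.4 with buyers paying $58.4 and sellers receiving $46.4 (the $12 wedge).
Revenue = t · Q = 12 · 359.4 = $4312.8.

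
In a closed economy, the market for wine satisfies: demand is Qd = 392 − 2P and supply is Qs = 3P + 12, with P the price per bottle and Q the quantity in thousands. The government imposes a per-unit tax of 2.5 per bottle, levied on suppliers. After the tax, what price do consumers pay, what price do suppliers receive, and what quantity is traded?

Consumers pay 77.5; suppliers receive 75; quantity = 237.

Before the tax: set 392 − 2P = 3P + 12 → P* = 76, Q* = 240.
With the tax collected from suppliers, supply shifts: Qs = 3(P − 2.5) + 12.
Solving gives Q = 237 with consumers paying 77.5 and suppliers receiving 75 (the 2.5 wedge).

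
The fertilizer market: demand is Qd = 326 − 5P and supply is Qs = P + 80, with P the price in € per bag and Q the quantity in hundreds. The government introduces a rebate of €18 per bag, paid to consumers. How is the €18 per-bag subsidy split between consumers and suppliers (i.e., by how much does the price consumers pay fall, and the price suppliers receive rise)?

Consumers gain €3 per bag; suppliers gain €15 per bag.

Without the subsidy, 326 − 5P = P + 80 gives 6P = 246, so P* = €41 and Q* = 121.
With a per-unit subsidy paid to consumers, each effectively pays P − 18, so demand becomes Qd = 326 − 5(P − 18).
Solving gives Q = 136 with consumers paying €38 and suppliers receiving €56 (the €18 wedge).
Gain to consumers: €3; to suppliers: €15. (They sum to €18.)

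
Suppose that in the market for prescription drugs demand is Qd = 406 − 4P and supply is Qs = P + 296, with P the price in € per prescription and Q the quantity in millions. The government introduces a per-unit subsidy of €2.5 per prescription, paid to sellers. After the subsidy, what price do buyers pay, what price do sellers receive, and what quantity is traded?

Buyers pay €21.5; sellers receive €24; quantity = 320.

Before the subsidy: set 406 − 4P = P + 296 → P* = €22, Q* = 318.
With a per-unit subsidy paid to sellers, each receives P + 2.5 per unit sold, so supply becomes Qs = (P + 2.5) + 296.
Solving gives Q = 320 with buyers paying €21.5 and sellers receiving €24 (the €2.5 wedge).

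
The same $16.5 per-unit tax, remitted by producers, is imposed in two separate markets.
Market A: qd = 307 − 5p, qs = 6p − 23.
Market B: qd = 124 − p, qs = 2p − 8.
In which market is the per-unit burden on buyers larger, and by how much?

Market B, by $2.

Market A: pre-tax p* = $30, q* = 157; post-tax q = 112; per-unit burden on buyers = $9.
Market B: pre-tax p* = $44, q* = 80; post-tax q = 69; per-unit burden on buyers = $11.
Difference: $9 vs $11 → market B is larger by $2.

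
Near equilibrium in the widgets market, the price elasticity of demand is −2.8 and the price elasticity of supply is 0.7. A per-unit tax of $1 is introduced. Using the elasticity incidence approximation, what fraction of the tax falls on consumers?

Consumers' share ≈ 0.2.

Incidence ratio: consumers' share ≈ εs / (εs + |εd|) = 0.7 / (0.7 + 2.8) = 0.2.
Supply is the less elastic side, so consumers bear the smaller share.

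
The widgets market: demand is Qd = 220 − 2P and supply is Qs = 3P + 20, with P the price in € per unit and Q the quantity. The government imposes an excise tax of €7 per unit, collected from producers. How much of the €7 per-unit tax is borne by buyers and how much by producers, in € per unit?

Before the tax: set 220 − 2P = 3P + 20 → P* = €40, Q* = 140.
With the tax collected from producers, supply shifts: Qs = 3(P − 7) + 20.
New equilibrium: buyers pay €44.2, producers receive €37.2, Q = 131.6. (Wedge: Pb − Ps = 7.)
Burden on buyers: €4.2; on producers: €2.8. (They sum to €7.)
The less price-elastic side of the market bears the larger share of a per-unit tax.

Buyers bear €4.2 per unit; producers bear €2.8 per unit.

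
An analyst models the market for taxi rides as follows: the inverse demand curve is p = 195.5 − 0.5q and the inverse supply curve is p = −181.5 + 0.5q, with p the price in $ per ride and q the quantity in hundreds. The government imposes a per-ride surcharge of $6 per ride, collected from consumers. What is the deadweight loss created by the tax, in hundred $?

Deadweight loss = $18 hundred.

Inverting to q(p) form: qd = 391 − 2p; qs = 2p + 363.
Without the tax, 391 − 2p = 2p + 363 gives 4p = 28, so p* = $7 and q* = 377.
With the tax collected from consumers, demand (in seller-price terms) shifts: qd = 391 − 2(p + 6).
New equilibrium: consumers pay $10, suppliers receive $4, q = 371. (Wedge: pb − ps = 6.)
Quantity falls by |ΔQ| = |377 − 371| = 6.
DWL = ½ · t · |ΔQ| = ½ · 6 · 6 = $18.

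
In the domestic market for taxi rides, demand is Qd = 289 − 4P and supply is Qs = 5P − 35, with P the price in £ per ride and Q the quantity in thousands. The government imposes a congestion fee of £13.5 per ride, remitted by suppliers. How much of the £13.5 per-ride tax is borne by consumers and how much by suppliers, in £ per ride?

Without the tax, 289 − 4P = 5P − 35 gives 9P = 324, so P* = £36 and Q* = 145.
With the tax collected from suppliers, supply shifts: Qs = 5(P − 13.5) − 35.
New equilibrium: consumers pay £43.5, suppliers receive £30, Q = 115. (Wedge: Pb − Ps = 13.5.)
Burden on consumers: £7.5; on suppliers: £6. (They sum to £13.5.)
The less price-elastic side of the market bears the larger share of a per-unit tax.

Consumers bear £7.5 per ride; suppliers bear £6 per ride.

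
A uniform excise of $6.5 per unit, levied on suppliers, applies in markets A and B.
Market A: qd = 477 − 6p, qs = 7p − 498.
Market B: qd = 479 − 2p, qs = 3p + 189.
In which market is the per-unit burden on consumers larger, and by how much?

Market A: pre-tax p* = $75, q* = 27; post-tax q = 6; per-unit burden on consumers = $3.5.
Market B: pre-tax p* = $58, q* = 363; post-tax q = 355.2; per-unit burden on consumers = $3.9.
Difference: $3.5 vs $3.9 → market B is larger by $0.4.

Market B, by $0.4.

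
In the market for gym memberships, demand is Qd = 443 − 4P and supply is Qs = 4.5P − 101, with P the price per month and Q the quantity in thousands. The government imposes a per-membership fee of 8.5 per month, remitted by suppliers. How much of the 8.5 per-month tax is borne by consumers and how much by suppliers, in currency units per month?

Consumers bear 4.5 per month; suppliers bear 4 per month.

Without the tax, 443 − 4P = 4.5P − 101 gives 8.5P = 544, so P* = 64 and Q* = 187.
With the tax collected from suppliers, supply shifts: Qs = 4.5(P − 8.5) − 101.
New equilibrium: consumers pay 68.5, suppliers receive 60, Q = 169. (Wedge: Pb − Ps = 8.5.)
Burden on consumers: 4.5; on suppliers: 4. (They sum to 8.5.)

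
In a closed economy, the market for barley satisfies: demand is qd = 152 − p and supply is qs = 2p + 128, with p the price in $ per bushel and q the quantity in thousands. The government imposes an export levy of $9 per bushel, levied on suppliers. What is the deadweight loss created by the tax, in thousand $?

Without the tax, 152 − p = 2p + 128 gives 3p = 24, so p* = $8 and q* = 144.
With the tax collected from suppliers, supply shifts: qs = 2(p − 9) + 128.
Solving gives q = 138 with consumers paying $14 and suppliers receiving $5 (the $9 wedge).
Quantity falls by |ΔQ| = |144 − 138| = 6.
DWL = ½ · t · |ΔQ| = ½ · 9 · 6 = $27.

Deadweight loss = $27 thousand.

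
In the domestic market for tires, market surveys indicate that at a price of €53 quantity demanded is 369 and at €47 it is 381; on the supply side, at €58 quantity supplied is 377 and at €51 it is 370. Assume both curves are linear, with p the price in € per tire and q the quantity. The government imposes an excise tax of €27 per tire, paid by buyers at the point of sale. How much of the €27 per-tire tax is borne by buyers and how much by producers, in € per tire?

Demand slope: (381 − 369)/(47 − 53) = -2, so qd = 475 − 2p.
Supply slope: (370 − 377)/(51 − 58) = 1, so qs = p + 319.
Without the tax, 475 − 2p = p + 319 gives 3p = 156, so p* = €52 and q* = 371.
With the tax collected from buyers, demand (in seller-price terms) shifts: qd = 475 − 2(p + 27).
Solving gives q = 353 with buyers paying €61 and producers receiving €34 (the €27 wedge).
Burden on buyers: €9; on producers: €18. (They sum to €27.)
The less price-elastic side of the market bears the larger share of a per-unit tax.

Buyers bear €9 per tire; producers bear €18 per tire.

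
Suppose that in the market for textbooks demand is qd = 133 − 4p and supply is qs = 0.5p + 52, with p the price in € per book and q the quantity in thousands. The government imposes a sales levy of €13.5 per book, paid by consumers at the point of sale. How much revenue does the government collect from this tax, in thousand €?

Tax revenue = €742.5 thousand.

Without the tax, 133 − 4p = 0.5p + 52 gives 4.5p = 81, so p* = €18 and q* = 61.
With the tax collected from consumers, demand (in seller-price terms) shifts: qd = 133 − 4(p + 13.5).
New equilibrium: consumers pay €19.5, sellers receive €6, q = 55. (Wedge: pb − ps = 13.5.)
Revenue = t · Q = 13.5 · 55 = €742.5.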